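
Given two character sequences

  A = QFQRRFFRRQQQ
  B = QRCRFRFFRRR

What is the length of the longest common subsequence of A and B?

7

Pick Q [1,1], then F [2,5], then R [5,6], then F [6,7], then F [7,8], then R [8,10], then R [9,11]; all 7 characters appear in both, in order. Since dp[12][11] = 7, nothing longer is possible.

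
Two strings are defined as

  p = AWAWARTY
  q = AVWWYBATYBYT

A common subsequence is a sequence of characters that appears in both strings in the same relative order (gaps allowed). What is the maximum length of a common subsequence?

One common subsequence of length 6: A at p[1]=q[1], then W at p[2]=q[3], then W at p[4]=q[4], then A at p[5]=q[7], then T at p[7]=q[8], then Y at p[8]=q[11]. dp[8][12] = 6 confirms this is the maximum.

6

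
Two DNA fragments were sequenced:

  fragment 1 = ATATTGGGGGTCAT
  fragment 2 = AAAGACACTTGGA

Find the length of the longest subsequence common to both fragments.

7

Taking A (fragment 1 #1, fragment 2 #5); then A (fragment 1 #3, fragment 2 #7); then T (fragment 1 #4, fragment 2 #9); then T (fragment 1 #5, fragment 2 #10); then G (fragment 1 #9, fragment 2 #11); then G (fragment 1 #10, fragment 2 #12); then A (fragment 1 #13, fragment 2 #13) gives a common subsequence of length 7. Since dp[14][13] = 7, nothing longer is possible.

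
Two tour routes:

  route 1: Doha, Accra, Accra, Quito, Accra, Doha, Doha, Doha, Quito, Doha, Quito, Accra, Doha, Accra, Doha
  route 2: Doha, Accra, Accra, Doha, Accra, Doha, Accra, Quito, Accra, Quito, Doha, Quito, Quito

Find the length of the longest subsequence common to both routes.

Match Doha at route 1[1]=route 2[4] → Accra at route 1[2]=route 2[5] → Accra at route 1[3]=route 2[7] → Quito at route 1[4]=route 2[8] → Accra at route 1[5]=route 2[9] → Doha at route 1[8]=route 2[11] → Quito at route 1[9]=route 2[12] → Quito at route 1[11]=route 2[13] — 8 stops in the same relative order in both. dp[15][13] = 8 confirms this is the maximum.

8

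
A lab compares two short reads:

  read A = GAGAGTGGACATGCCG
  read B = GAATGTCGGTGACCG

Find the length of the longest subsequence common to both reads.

One common subsequence of length 12: G at read A[1]=read B[1] → A at read A[2]=read B[2] → A at read A[4]=read B[3] → G at read A[5]=read B[5] → T at read A[6]=read B[6] → G at read A[7]=read B[8] → G at read A[8]=read B[9] → T at read A[12]=read B[10] → G at read A[13]=read B[11] → C at read A[14]=read B[13] → C at read A[15]=read B[14] → G at read A[16]=read B[15], and the DP table's final entry dp[16][15] is also 12, so no common subsequence is longer.

12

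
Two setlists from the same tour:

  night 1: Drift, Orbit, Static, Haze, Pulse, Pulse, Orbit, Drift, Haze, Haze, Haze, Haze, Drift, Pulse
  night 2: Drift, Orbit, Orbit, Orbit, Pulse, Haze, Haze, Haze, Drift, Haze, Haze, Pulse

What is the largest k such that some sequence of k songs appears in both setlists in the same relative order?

One common subsequence of length 8: Drift at night 1[1]=night 2[1], Orbit at night 1[2]=night 2[4], Haze at night 1[4]=night 2[6], Haze at night 1[9]=night 2[7], Haze at night 1[10]=night 2[8], Haze at night 1[11]=night 2[10], Haze at night 1[12]=night 2[11], Pulse at night 1[14]=night 2[12]. The LCS DP gives dp[14][12] = 8, so this is optimal.

8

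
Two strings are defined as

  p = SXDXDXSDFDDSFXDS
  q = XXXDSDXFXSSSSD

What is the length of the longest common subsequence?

One common subsequence of length 8: X [2,2], X [4,3], D [5,4], S [7,5], D [8,6], F [9,8], S [12,13], D [15,14]. dp[16][14] = 8 confirms this is the maximum.

8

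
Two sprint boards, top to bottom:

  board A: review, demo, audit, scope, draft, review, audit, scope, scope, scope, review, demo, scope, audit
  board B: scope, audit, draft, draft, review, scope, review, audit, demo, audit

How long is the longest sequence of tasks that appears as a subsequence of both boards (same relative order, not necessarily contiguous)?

One common subsequence of length 7: audit (board A #3, board B #2) → draft (board A #5, board B #4) → review (board A #6, board B #5) → scope (board A #10, board B #6) → review (board A #11, board B #7) → demo (board A #12, board B #9) → audit (board A #14, board B #10). dp[14][10] = 7 confirms this is the maximum.

7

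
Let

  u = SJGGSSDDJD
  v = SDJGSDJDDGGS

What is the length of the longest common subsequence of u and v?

7

Let dp[i][j] be the LCS length of the first i characters of u and the first j characters of v. dp[i][j] = dp[i-1][j-1]+1 when the i-th and j-th characters match, else max(dp[i-1][j], dp[i][j-1]).
    ·  S  D  J  G  S  D  J  D  D  G  G  S
 ·  0  0  0  0  0  0  0  0  0  0  0  0  0
 S  0  1  1  1  1  1  1  1  1  1  1  1  1
 J  0  1  1  2  2  2  2  2  2  2  2  2  2
 G  0  1  1  2  3  3  3  3  3  3  3  3  3
 G  0  1  1  2  3  3  3  3  3  3  4  4  4
 S  0  1  1  2  3  4  4  4  4  4  4  4  5
 S  0  1  1  2  3  4  4  4  4  4  4  4  5
 D  0  1  2  2  3  4  5  5  5  5  5  5  5
 D  0  1  2  2  3  4  5  5  6  6  6  6  6
 J  0  1  2  3  3  4  5  6  6  6  6  6  6
 D  0  1  2  3  3  4  5  6  7  7  7  7  7
dp[10][12] = 7. One LCS (by backtracking along matches): SJGSDDD.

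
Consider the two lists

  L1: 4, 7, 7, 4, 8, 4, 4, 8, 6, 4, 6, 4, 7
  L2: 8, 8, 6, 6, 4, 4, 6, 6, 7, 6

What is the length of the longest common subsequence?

Let dp[i][j] be the LCS length of the first i values of L1 and the first j values of L2. dp[i][j] = dp[i-1][j-1]+1 when the i-th and j-th values match, else max(dp[i-1][j], dp[i][j-1]).
    ·  8  8  6  6  4  4  6  6  7  6
 ·  0  0  0  0  0  0  0  0  0  0  0
 4  0  0  0  0  0  1  1  1  1  1  1
 7  0  0  0  0  0  1  1  1  1  2  2
 7  0  0  0  0  0  1  1  1  1  2  2
 4  0  0  0  0  0  1  2  2  2  2  2
 8  0  1  1  1  1  1  2  2  2  2  2
 4  0  1  1  1  1  2  2  2  2  2  2
 4  0  1  1  1  1  2  3  3  3  3  3
 8  0  1  2  2  2  2  3  3  3  3  3
 6  0  1  2  3  3  3  3  4  4  4  4
 4  0  1  2  3  3  4  4  4  4  4  4
 6  0  1  2  3  4  4  4  5  5  5  5
 4  0  1  2  3  4  5  5  5  5  5  5
 7  0  1  2  3  4  5  5  5  5  6  6
dp[13][10] = 6. One LCS (by backtracking along matches): 8, 4, 4, 6, 6, 7.

6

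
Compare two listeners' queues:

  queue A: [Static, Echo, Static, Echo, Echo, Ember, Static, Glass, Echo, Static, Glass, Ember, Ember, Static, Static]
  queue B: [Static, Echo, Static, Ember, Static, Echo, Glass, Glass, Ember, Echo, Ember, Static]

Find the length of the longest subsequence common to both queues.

10

Pick Static at queue A[1]=queue B[1], Echo at queue A[2]=queue B[2], Static at queue A[3]=queue B[3], Ember at queue A[6]=queue B[4], Static at queue A[7]=queue B[5], Glass at queue A[8]=queue B[7], Glass at queue A[11]=queue B[8], Ember at queue A[12]=queue B[9], Ember at queue A[13]=queue B[11], Static at queue A[15]=queue B[12]; all 10 songs appear in both, in order, and the DP table's final entry dp[15][12] is also 10, so no common subsequence is longer.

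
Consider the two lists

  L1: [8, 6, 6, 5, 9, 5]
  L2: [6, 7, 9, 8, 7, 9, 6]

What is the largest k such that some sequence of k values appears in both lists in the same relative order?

Pick 8 (L1 #1, L2 #4) → 6 (L1 #3, L2 #7); all 2 values appear in both, in order. dp[6][7] = 2 confirms this is the maximum.

2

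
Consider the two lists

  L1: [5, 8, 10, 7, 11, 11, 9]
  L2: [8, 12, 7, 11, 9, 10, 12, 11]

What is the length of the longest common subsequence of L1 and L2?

Let dp[i][j] be the LCS length of the first i values of L1 and the first j values of L2. dp[i][j] = dp[i-1][j-1]+1 when the i-th and j-th values match, else max(dp[i-1][j], dp[i][j-1]).
    ·  8 12  7 11  9 10 12 11
 ·  0  0  0  0  0  0  0  0  0
 5  0  0  0  0  0  0  0  0  0
 8  0  1  1  1  1  1  1  1  1
10  0  1  1  1  1  1  2  2  2
 7  0  1  1  2  2  2  2  2  2
11  0  1  1  2  3  3  3  3  3
11  0  1  1  2  3  3  3  3  4
 9  0  1  1  2  3  4  4  4  4
dp[7][8] = 4. One LCS (by backtracking along matches): 8, 7, 11, 11.

4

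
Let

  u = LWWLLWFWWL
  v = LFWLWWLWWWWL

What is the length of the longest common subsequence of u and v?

One common subsequence of length 8: L [1,4], then W [2,5], then W [3,6], then L [4,7], then W [6,9], then W [8,10], then W [9,11], then L [10,12]. dp[10][12] = 8 confirms this is the maximum.

8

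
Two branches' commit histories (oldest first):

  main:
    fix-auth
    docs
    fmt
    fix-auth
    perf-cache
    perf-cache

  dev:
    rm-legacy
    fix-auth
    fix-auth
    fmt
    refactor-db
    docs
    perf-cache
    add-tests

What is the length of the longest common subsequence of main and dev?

Taking fix-auth (main #1, dev #3), then docs (main #2, dev #6), then perf-cache (main #5, dev #7) gives a common subsequence of length 3. The LCS DP gives dp[6][8] = 3, so this is optimal.

3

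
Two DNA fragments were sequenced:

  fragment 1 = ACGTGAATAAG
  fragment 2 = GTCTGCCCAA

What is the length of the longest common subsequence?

Let dp[i][j] be the LCS length of the first i bases of fragment 1 and the first j bases of fragment 2. dp[i][j] = dp[i-1][j-1]+1 when the i-th and j-th bases match, else max(dp[i-1][j], dp[i][j-1]).
    ·  G  T  C  T  G  C  C  C  A  A
 ·  0  0  0  0  0  0  0  0  0  0  0
 A  0  0  0  0  0  0  0  0  0  1  1
 C  0  0  0  1  1  1  1  1  1  1  1
 G  0  1  1  1  1  2  2  2  2  2  2
 T  0  1  2  2  2  2  2  2  2  2  2
 G  0  1  2  2  2  3  3  3  3  3  3
 A  0  1  2  2  2  3  3  3  3  4  4
 A  0  1  2  2  2  3  3  3  3  4  5
 T  0  1  2  2  3  3  3  3  3  4  5
 A  0  1  2  2  3  3  3  3  3  4  5
 A  0  1  2  2  3  3  3  3  3  4  5
 G  0  1  2  2  3  4  4  4  4  4  5
dp[11][10] = 5. One LCS (by backtracking along matches): CTGAA.

5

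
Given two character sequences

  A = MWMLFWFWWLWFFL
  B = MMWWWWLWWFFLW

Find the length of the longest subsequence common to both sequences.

One common subsequence of length 10: M at A[1]=B[2]; then W at A[2]=B[3]; then W at A[6]=B[4]; then W at A[8]=B[5]; then W at A[9]=B[6]; then L at A[10]=B[7]; then W at A[11]=B[9]; then F at A[12]=B[10]; then F at A[13]=B[11]; then L at A[14]=B[12]. dp[14][13] = 10 confirms this is the maximum.

10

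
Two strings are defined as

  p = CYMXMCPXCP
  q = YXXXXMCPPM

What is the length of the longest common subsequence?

6

Let dp[i][j] be the LCS length of the first i characters of p and the first j characters of q. dp[i][j] = dp[i-1][j-1]+1 when the i-th and j-th characters match, else max(dp[i-1][j], dp[i][j-1]).
    ·  Y  X  X  X  X  M  C  P  P  M
 ·  0  0  0  0  0  0  0  0  0  0  0
 C  0  0  0  0  0  0  0  1  1  1  1
 Y  0  1  1  1  1  1  1  1  1  1  1
 M  0  1  1  1  1  1  2  2  2  2  2
 X  0  1  2  2  2  2  2  2  2  2  2
 M  0  1  2  2  2  2  3  3  3  3  3
 C  0  1  2  2  2  2  3  4  4  4  4
 P  0  1  2  2  2  2  3  4  5  5  5
 X  0  1  2  3  3  3  3  4  5  5  5
 C  0  1  2  3  3  3  3  4  5  5  5
 P  0  1  2  3  3  3  3  4  5  6  6
dp[10][10] = 6. One LCS (by backtracking along matches): YXMCPP.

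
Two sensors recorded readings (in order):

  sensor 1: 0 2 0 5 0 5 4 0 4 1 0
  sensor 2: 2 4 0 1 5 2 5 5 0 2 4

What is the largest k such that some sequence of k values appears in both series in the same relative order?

Let dp[i][j] be the LCS length of the first i values of sensor 1 and the first j values of sensor 2. dp[i][j] = dp[i-1][j-1]+1 when the i-th and j-th values match, else max(dp[i-1][j], dp[i][j-1]).
    ·  2  4  0  1  5  2  5  5  0  2  4
 ·  0  0  0  0  0  0  0  0  0  0  0  0
 0  0  0  0  1  1  1  1  1  1  1  1  1
 2  0  1  1  1  1  1  2  2  2  2  2  2
 0  0  1  1  2  2  2  2  2  2  3  3  3
 5  0  1  1  2  2  3  3  3  3  3  3  3
 0  0  1  1  2  2  3  3  3  3  4  4  4
 5  0  1  1  2  2  3  3  4  4  4  4  4
 4  0  1  2  2  2  3  3  4  4  4  4  5
 0  0  1  2  3  3  3  3  4  4  5  5  5
 4  0  1  2  3  3  3  3  4  4  5  5  6
 1  0  1  2  3  4  4  4  4  4  5  5  6
 0  0  1  2  3  4  4  4  4  4  5  5  6
dp[11][11] = 6. One LCS (by backtracking along matches): 0, 2, 5, 5, 0, 4.

6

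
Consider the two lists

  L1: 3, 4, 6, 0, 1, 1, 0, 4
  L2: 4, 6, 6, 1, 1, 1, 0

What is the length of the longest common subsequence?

Taking 4 [2,1], 6 [3,3], 1 [5,5], 1 [6,6], 0 [7,7] gives a common subsequence of length 5. Since dp[8][7] = 5, nothing longer is possible.

5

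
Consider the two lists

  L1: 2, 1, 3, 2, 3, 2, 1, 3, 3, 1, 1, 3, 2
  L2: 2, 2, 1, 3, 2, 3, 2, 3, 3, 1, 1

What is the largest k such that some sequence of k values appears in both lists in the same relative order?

One common subsequence of length 10: 2 [1,2]; then 1 [2,3]; then 3 [3,4]; then 2 [4,5]; then 3 [5,6]; then 2 [6,7]; then 3 [8,8]; then 3 [9,9]; then 1 [10,10]; then 1 [11,11]. Since dp[13][11] = 10, nothing longer is possible.

10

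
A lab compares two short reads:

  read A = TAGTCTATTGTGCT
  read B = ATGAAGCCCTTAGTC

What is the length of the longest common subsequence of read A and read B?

9

Match T [1,2], A [2,5], G [3,6], T [4,10], T [6,11], A [7,12], G [10,13], T [11,14], C [13,15] — 9 bases in the same relative order in both, and the DP table's final entry dp[14][15] is also 9, so no common subsequence is longer.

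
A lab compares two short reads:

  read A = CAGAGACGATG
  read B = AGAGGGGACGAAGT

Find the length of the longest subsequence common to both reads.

Match A at read A[2]=read B[1], G at read A[3]=read B[2], A at read A[4]=read B[3], G at read A[5]=read B[7], A at read A[6]=read B[8], C at read A[7]=read B[9], G at read A[8]=read B[10], A at read A[9]=read B[12], T at read A[10]=read B[14] — 9 bases in the same relative order in both. Since dp[11][14] = 9, nothing longer is possible.

9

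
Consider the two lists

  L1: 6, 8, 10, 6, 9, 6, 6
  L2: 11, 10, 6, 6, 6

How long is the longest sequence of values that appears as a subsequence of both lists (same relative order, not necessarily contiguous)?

4

One common subsequence of length 4: 10 (L1 #3, L2 #2) → 6 (L1 #4, L2 #3) → 6 (L1 #6, L2 #4) → 6 (L1 #7, L2 #5). dp[7][5] = 4 confirms this is the maximum.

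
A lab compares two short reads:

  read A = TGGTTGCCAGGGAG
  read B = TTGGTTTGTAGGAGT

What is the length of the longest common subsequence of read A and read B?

11

One common subsequence of length 11: T [1,2], then G [2,3], then G [3,4], then T [4,6], then T [5,7], then G [6,8], then A [9,10], then G [11,11], then G [12,12], then A [13,13], then G [14,14]. dp[14][15] = 11 confirms this is the maximum.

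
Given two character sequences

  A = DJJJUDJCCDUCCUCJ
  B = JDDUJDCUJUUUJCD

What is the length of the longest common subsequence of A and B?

Pick D [1,3] → J [2,5] → J [3,9] → U [5,12] → J [7,13] → C [9,14] → D [10,15]; all 7 characters appear in both, in order. The LCS DP gives dp[16][15] = 7, so this is optimal.

7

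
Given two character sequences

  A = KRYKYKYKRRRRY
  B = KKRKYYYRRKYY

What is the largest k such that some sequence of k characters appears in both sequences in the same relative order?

Match K [1,2] → R [2,3] → Y [3,5] → Y [5,6] → Y [7,7] → R [9,8] → R [10,9] → Y [13,12] — 8 characters in the same relative order in both. dp[13][12] = 8 confirms this is the maximum.

8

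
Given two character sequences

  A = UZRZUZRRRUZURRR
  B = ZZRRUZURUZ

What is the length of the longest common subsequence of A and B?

Pick Z (A #4, B #1); then Z (A #6, B #2); then R (A #8, B #3); then R (A #9, B #4); then U (A #10, B #5); then Z (A #11, B #6); then U (A #12, B #7); then R (A #13, B #8); all 8 characters appear in both, in order. Since dp[15][10] = 8, nothing longer is possible.

8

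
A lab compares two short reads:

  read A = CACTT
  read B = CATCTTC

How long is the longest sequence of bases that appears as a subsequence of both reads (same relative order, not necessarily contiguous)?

5

One common subsequence of length 5: C at read A[1]=read B[1], A at read A[2]=read B[2], C at read A[3]=read B[4], T at read A[4]=read B[5], T at read A[5]=read B[6]. dp[5][7] = 5 confirms this is the maximum.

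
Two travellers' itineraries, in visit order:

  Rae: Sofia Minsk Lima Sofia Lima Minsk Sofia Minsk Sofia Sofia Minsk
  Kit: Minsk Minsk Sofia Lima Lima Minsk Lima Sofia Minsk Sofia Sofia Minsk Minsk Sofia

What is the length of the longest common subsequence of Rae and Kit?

9

One common subsequence of length 9: Sofia (Rae #1, Kit #3) → Lima (Rae #3, Kit #4) → Lima (Rae #5, Kit #5) → Minsk (Rae #6, Kit #6) → Sofia (Rae #7, Kit #8) → Minsk (Rae #8, Kit #9) → Sofia (Rae #9, Kit #10) → Sofia (Rae #10, Kit #11) → Minsk (Rae #11, Kit #13). The LCS DP gives dp[11][14] = 9, so this is optimal.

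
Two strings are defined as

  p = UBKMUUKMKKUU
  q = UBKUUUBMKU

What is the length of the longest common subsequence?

8

One common subsequence of length 8: U [1,1], B [2,2], K [3,3], U [5,5], U [6,6], M [8,8], K [10,9], U [12,10]. The LCS DP gives dp[12][10] = 8, so this is optimal.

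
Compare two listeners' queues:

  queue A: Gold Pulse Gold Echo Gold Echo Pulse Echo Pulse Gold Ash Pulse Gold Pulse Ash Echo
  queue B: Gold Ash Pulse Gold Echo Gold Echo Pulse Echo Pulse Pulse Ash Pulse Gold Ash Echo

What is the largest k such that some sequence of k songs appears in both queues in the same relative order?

Match Gold (queue A #1, queue B #1), then Pulse (queue A #2, queue B #3), then Gold (queue A #3, queue B #4), then Echo (queue A #4, queue B #5), then Gold (queue A #5, queue B #6), then Echo (queue A #6, queue B #7), then Pulse (queue A #7, queue B #8), then Echo (queue A #8, queue B #9), then Pulse (queue A #9, queue B #11), then Ash (queue A #11, queue B #12), then Pulse (queue A #12, queue B #13), then Gold (queue A #13, queue B #14), then Ash (queue A #15, queue B #15), then Echo (queue A #16, queue B #16) — 14 songs in the same relative order in both. Since dp[16][16] = 14, nothing longer is possible.

14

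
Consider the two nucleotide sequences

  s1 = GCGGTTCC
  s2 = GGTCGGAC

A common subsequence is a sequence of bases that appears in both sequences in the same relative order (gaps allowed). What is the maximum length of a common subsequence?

5

Let dp[i][j] be the LCS length of the first i bases of s1 and the first j bases of s2. dp[i][j] = dp[i-1][j-1]+1 when the i-th and j-th bases match, else max(dp[i-1][j], dp[i][j-1]).
    ·  G  G  T  C  G  G  A  C
 ·  0  0  0  0  0  0  0  0  0
 G  0  1  1  1  1  1  1  1  1
 C  0  1  1  1  2  2  2  2  2
 G  0  1  2  2  2  3  3  3  3
 G  0  1  2  2  2  3  4  4  4
 T  0  1  2  3  3  3  4  4  4
 T  0  1  2  3  3  3  4  4  4
 C  0  1  2  3  4  4  4  4  5
 C  0  1  2  3  4  4  4  4  5
dp[8][8] = 5. One LCS (by backtracking along matches): GCGGC.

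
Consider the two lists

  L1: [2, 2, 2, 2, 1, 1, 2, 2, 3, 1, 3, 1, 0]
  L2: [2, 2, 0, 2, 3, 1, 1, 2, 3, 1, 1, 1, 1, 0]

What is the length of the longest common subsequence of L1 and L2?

10

Match 2 at L1[1]=L2[1], then 2 at L1[2]=L2[2], then 2 at L1[3]=L2[4], then 1 at L1[5]=L2[6], then 1 at L1[6]=L2[7], then 2 at L1[8]=L2[8], then 3 at L1[9]=L2[9], then 1 at L1[10]=L2[12], then 1 at L1[12]=L2[13], then 0 at L1[13]=L2[14] — 10 values in the same relative order in both. Since dp[13][14] = 10, nothing longer is possible.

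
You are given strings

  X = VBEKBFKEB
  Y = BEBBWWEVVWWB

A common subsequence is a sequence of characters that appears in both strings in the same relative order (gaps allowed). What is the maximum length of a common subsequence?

One common subsequence of length 5: B (X #2, Y #1); then E (X #3, Y #2); then B (X #5, Y #4); then E (X #8, Y #7); then B (X #9, Y #12), and the DP table's final entry dp[9][12] is also 5, so no common subsequence is longer.

5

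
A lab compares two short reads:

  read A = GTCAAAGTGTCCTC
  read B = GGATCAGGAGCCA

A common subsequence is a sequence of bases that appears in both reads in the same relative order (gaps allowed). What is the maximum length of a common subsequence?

Pick G [1,2]; then T [2,4]; then C [3,5]; then A [4,6]; then A [6,9]; then G [9,10]; then C [11,11]; then C [12,12]; all 8 bases appear in both, in order. Since dp[14][13] = 8, nothing longer is possible.

8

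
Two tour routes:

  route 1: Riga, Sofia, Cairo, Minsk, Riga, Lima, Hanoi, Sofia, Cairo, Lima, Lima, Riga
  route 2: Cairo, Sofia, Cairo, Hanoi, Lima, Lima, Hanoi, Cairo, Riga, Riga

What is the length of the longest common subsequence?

Pick Sofia at route 1[2]=route 2[2], Cairo at route 1[3]=route 2[3], Lima at route 1[6]=route 2[6], Hanoi at route 1[7]=route 2[7], Cairo at route 1[9]=route 2[8], Riga at route 1[12]=route 2[10]; all 6 stops appear in both, in order. dp[12][10] = 6 confirms this is the maximum.

6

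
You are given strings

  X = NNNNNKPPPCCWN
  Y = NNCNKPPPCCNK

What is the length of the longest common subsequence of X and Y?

Match N at X[1]=Y[1], then N at X[2]=Y[2], then N at X[5]=Y[4], then K at X[6]=Y[5], then P at X[7]=Y[6], then P at X[8]=Y[7], then P at X[9]=Y[8], then C at X[10]=Y[9], then C at X[11]=Y[10], then N at X[13]=Y[11] — 10 characters in the same relative order in both. Since dp[13][12] = 10, nothing longer is possible.

10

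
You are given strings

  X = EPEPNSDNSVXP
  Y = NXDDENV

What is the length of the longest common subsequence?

Match N (X #5, Y #1), D (X #7, Y #4), N (X #8, Y #6), V (X #10, Y #7) — 4 characters in the same relative order in both, and the DP table's final entry dp[12][7] is also 4, so no common subsequence is longer.

4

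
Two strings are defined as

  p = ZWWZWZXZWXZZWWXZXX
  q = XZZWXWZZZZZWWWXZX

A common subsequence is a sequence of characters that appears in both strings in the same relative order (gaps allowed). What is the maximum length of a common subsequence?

13

Taking Z at p[1]=q[3], then W at p[2]=q[4], then W at p[3]=q[6], then Z at p[4]=q[7], then Z at p[6]=q[8], then Z at p[8]=q[9], then Z at p[11]=q[10], then Z at p[12]=q[11], then W at p[13]=q[13], then W at p[14]=q[14], then X at p[15]=q[15], then Z at p[16]=q[16], then X at p[18]=q[17] gives a common subsequence of length 13, and the DP table's final entry dp[18][17] is also 13, so no common subsequence is longer.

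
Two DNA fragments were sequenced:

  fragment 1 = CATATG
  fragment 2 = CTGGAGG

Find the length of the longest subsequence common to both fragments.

4

One common subsequence of length 4: C at fragment 1[1]=fragment 2[1], then T at fragment 1[3]=fragment 2[2], then A at fragment 1[4]=fragment 2[5], then G at fragment 1[6]=fragment 2[7]. dp[6][7] = 4 confirms this is the maximum.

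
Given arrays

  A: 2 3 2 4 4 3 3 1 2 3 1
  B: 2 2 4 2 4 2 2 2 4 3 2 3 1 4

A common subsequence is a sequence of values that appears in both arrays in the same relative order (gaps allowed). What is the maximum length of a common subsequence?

8

Match 2 [1,2], 2 [3,4], 4 [4,5], 4 [5,9], 3 [7,10], 2 [9,11], 3 [10,12], 1 [11,13] — 8 values in the same relative order in both. dp[11][14] = 8 confirms this is the maximum.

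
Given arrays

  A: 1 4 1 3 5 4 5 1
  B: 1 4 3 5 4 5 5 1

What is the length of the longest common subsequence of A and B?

Taking 1 [1,1], then 4 [2,2], then 3 [4,3], then 5 [5,4], then 4 [6,5], then 5 [7,7], then 1 [8,8] gives a common subsequence of length 7. Since dp[8][8] = 7, nothing longer is possible.

7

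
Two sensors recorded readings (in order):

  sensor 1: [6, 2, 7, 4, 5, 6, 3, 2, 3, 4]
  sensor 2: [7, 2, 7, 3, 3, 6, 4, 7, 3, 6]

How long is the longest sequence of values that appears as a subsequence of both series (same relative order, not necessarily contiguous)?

Taking 2 at sensor 1[2]=sensor 2[2]; then 7 at sensor 1[3]=sensor 2[3]; then 3 at sensor 1[7]=sensor 2[4]; then 3 at sensor 1[9]=sensor 2[5]; then 4 at sensor 1[10]=sensor 2[7] gives a common subsequence of length 5, and the DP table's final entry dp[10][10] is also 5, so no common subsequence is longer.

5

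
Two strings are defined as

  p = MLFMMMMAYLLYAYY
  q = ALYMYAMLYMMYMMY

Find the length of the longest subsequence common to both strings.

7

Match M (p #1, q #7) → L (p #2, q #8) → M (p #4, q #10) → M (p #5, q #11) → M (p #6, q #13) → M (p #7, q #14) → Y (p #15, q #15) — 7 characters in the same relative order in both. Since dp[15][15] = 7, nothing longer is possible.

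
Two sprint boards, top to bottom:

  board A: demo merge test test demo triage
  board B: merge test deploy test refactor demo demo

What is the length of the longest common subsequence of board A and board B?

4

Pick merge [2,1]; then test [3,2]; then test [4,4]; then demo [5,7]; all 4 tasks appear in both, in order, and the DP table's final entry dp[6][7] is also 4, so no common subsequence is longer.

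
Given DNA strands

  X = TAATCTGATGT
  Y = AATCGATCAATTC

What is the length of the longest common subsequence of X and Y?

Match A [2,1], then A [3,2], then T [4,3], then C [5,4], then T [6,7], then A [8,10], then T [9,11], then T [11,12] — 8 bases in the same relative order in both. Since dp[11][13] = 8, nothing longer is possible.

8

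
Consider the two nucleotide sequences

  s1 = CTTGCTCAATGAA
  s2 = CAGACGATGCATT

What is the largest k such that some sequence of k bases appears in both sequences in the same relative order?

7

One common subsequence of length 7: C (s1 #1, s2 #1), G (s1 #4, s2 #3), C (s1 #5, s2 #5), T (s1 #6, s2 #8), C (s1 #7, s2 #10), A (s1 #8, s2 #11), T (s1 #10, s2 #13), and the DP table's final entry dp[13][13] is also 7, so no common subsequence is longer.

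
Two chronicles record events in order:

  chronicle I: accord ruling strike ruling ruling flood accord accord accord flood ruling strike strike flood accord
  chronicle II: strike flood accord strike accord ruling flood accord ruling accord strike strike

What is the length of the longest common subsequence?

Match accord [1,3]; then strike [3,4]; then ruling [5,6]; then flood [6,7]; then accord [7,8]; then accord [9,10]; then strike [12,11]; then strike [13,12] — 8 events in the same relative order in both. dp[15][12] = 8 confirms this is the maximum.

8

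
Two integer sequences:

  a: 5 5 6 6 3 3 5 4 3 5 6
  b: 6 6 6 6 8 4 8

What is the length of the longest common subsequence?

3

Pick 6 (a #3, b #3) → 6 (a #4, b #4) → 4 (a #8, b #6); all 3 values appear in both, in order. dp[11][7] = 3 confirms this is the maximum.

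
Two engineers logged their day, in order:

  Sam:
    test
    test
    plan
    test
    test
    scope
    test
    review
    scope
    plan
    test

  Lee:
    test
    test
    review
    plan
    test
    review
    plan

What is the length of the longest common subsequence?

6

Pick test [1,1], test [2,2], plan [3,4], test [7,5], review [8,6], plan [10,7]; all 6 tasks appear in both, in order. Since dp[11][7] = 6, nothing longer is possible.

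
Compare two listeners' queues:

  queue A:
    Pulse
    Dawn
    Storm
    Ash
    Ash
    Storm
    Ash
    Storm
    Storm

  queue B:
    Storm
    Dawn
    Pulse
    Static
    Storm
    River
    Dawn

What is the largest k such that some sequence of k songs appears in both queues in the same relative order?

Match Pulse (queue A #1, queue B #3), Dawn (queue A #2, queue B #7) — 2 songs in the same relative order in both. Since dp[9][7] = 2, nothing longer is possible.

2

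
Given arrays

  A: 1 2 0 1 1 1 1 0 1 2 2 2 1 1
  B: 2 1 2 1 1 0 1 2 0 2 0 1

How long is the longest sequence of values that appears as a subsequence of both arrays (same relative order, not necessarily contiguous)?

One common subsequence of length 9: 1 (A #1, B #2), then 2 (A #2, B #3), then 1 (A #6, B #4), then 1 (A #7, B #5), then 0 (A #8, B #6), then 1 (A #9, B #7), then 2 (A #10, B #8), then 2 (A #11, B #10), then 1 (A #14, B #12), and the DP table's final entry dp[14][12] is also 9, so no common subsequence is longer.

9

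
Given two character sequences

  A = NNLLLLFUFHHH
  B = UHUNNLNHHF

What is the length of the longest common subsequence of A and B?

5

Match N at A[1]=B[4] → N at A[2]=B[5] → L at A[3]=B[6] → H at A[10]=B[8] → H at A[11]=B[9] — 5 characters in the same relative order in both, and the DP table's final entry dp[12][10] is also 5, so no common subsequence is longer.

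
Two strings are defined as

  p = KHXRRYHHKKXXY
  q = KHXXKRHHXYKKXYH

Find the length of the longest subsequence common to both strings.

10

Match K [1,1] → H [2,2] → X [3,4] → R [5,6] → H [7,7] → H [8,8] → K [9,11] → K [10,12] → X [12,13] → Y [13,14] — 10 characters in the same relative order in both, and the DP table's final entry dp[13][15] is also 10, so no common subsequence is longer.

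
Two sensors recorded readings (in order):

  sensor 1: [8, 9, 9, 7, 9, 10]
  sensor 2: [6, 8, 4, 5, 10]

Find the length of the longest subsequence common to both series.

Match 8 (sensor 1 #1, sensor 2 #2) → 10 (sensor 1 #6, sensor 2 #5) — 2 values in the same relative order in both. Since dp[6][5] = 2, nothing longer is possible.

2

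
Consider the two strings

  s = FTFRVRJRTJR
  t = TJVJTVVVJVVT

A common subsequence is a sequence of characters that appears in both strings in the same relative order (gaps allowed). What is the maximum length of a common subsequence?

Let dp[i][j] be the LCS length of the first i characters of s and the first j characters of t. dp[i][j] = dp[i-1][j-1]+1 when the i-th and j-th characters match, else max(dp[i-1][j], dp[i][j-1]).
    ·  T  J  V  J  T  V  V  V  J  V  V  T
 ·  0  0  0  0  0  0  0  0  0  0  0  0  0
 F  0  0  0  0  0  0  0  0  0  0  0  0  0
 T  0  1  1  1  1  1  1  1  1  1  1  1  1
 F  0  1  1  1  1  1  1  1  1  1  1  1  1
 R  0  1  1  1  1  1  1  1  1  1  1  1  1
 V  0  1  1  2  2  2  2  2  2  2  2  2  2
 R  0  1  1  2  2  2  2  2  2  2  2  2  2
 J  0  1  2  2  3  3  3  3  3  3  3  3  3
 R  0  1  2  2  3  3  3  3  3  3  3  3  3
 T  0  1  2  2  3  4  4  4  4  4  4  4  4
 J  0  1  2  2  3  4  4  4  4  5  5  5  5
 R  0  1  2  2  3  4  4  4  4  5  5  5  5
dp[11][12] = 5. One LCS (by backtracking along matches): TVJTJ.

5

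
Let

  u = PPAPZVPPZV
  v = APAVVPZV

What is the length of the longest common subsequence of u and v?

Taking P at u[2]=v[2], A at u[3]=v[3], V at u[6]=v[5], P at u[8]=v[6], Z at u[9]=v[7], V at u[10]=v[8] gives a common subsequence of length 6. The LCS DP gives dp[10][8] = 6, so this is optimal.

6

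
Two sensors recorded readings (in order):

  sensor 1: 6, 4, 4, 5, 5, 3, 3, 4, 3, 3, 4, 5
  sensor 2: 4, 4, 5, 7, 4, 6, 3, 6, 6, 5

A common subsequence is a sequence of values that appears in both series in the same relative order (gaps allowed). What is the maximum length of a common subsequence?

Let dp[i][j] be the LCS length of the first i values of sensor 1 and the first j values of sensor 2. dp[i][j] = dp[i-1][j-1]+1 when the i-th and j-th values match, else max(dp[i-1][j], dp[i][j-1]).
    ·  4  4  5  7  4  6  3  6  6  5
 ·  0  0  0  0  0  0  0  0  0  0  0
 6  0  0  0  0  0  0  1  1  1  1  1
 4  0  1  1  1  1  1  1  1  1  1  1
 4  0  1  2  2  2  2  2  2  2  2  2
 5  0  1  2  3  3  3  3  3  3  3  3
 5  0  1  2  3  3  3  3  3  3  3  4
 3  0  1  2  3  3  3  3  4  4  4  4
 3  0  1  2  3  3  3  3  4  4  4  4
 4  0  1  2  3  3  4  4  4  4  4  4
 3  0  1  2  3  3  4  4  5  5  5  5
 3  0  1  2  3  3  4  4  5  5  5  5
 4  0  1  2  3  3  4  4  5  5  5  5
 5  0  1  2  3  3  4  4  5  5  5  6
dp[12][10] = 6. One LCS (by backtracking along matches): 4, 4, 5, 4, 3, 5.

6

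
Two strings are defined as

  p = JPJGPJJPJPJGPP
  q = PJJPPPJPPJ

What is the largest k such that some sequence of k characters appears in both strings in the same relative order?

8

Pick J (p #1, q #2) → J (p #3, q #3) → P (p #5, q #4) → P (p #8, q #5) → P (p #10, q #6) → J (p #11, q #7) → P (p #13, q #8) → P (p #14, q #9); all 8 characters appear in both, in order. dp[14][10] = 8 confirms this is the maximum.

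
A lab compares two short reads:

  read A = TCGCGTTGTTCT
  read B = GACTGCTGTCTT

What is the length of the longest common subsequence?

Pick T (read A #1, read B #4) → G (read A #3, read B #5) → C (read A #4, read B #6) → T (read A #7, read B #7) → G (read A #8, read B #8) → T (read A #9, read B #9) → T (read A #10, read B #11) → T (read A #12, read B #12); all 8 bases appear in both, in order, and the DP table's final entry dp[12][12] is also 8, so no common subsequence is longer.

8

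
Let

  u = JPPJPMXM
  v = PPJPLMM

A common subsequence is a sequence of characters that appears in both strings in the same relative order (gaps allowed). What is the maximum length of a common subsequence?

Let dp[i][j] be the LCS length of the first i characters of u and the first j characters of v. dp[i][j] = dp[i-1][j-1]+1 when the i-th and j-th characters match, else max(dp[i-1][j], dp[i][j-1]).
    ·  P  P  J  P  L  M  M
 ·  0  0  0  0  0  0  0  0
 J  0  0  0  1  1  1  1  1
 P  0  1  1  1  2  2  2  2
 P  0  1  2  2  2  2  2  2
 J  0  1  2  3  3  3  3  3
 P  0  1  2  3  4  4  4  4
 M  0  1  2  3  4  4  5  5
 X  0  1  2  3  4  4  5  5
 M  0  1  2  3  4  4  5  6
dp[8][7] = 6. One LCS (by backtracking along matches): PPJPMM.

6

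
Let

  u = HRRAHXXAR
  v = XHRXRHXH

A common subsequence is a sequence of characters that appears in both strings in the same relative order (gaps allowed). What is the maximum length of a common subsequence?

One common subsequence of length 5: H [1,2], R [2,3], R [3,5], H [5,6], X [6,7]. dp[9][8] = 5 confirms this is the maximum.

5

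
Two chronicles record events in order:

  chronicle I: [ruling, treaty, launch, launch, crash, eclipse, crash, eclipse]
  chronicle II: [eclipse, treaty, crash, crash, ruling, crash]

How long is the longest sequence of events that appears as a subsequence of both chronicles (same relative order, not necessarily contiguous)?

Taking treaty (chronicle I #2, chronicle II #2); then crash (chronicle I #5, chronicle II #4); then crash (chronicle I #7, chronicle II #6) gives a common subsequence of length 3, and the DP table's final entry dp[8][6] is also 3, so no common subsequence is longer.

3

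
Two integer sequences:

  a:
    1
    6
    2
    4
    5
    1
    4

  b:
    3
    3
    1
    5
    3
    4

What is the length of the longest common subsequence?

3

Let dp[i][j] be the LCS length of the first i values of a and the first j values of b. dp[i][j] = dp[i-1][j-1]+1 when the i-th and j-th values match, else max(dp[i-1][j], dp[i][j-1]).
    ·  3  3  1  5  3  4
 ·  0  0  0  0  0  0  0
 1  0  0  0  1  1  1  1
 6  0  0  0  1  1  1  1
 2  0  0  0  1  1  1  1
 4  0  0  0  1  1  1  2
 5  0  0  0  1  2  2  2
 1  0  0  0  1  2  2  2
 4  0  0  0  1  2  2  3
dp[7][6] = 3. One LCS (by backtracking along matches): 1, 5, 4.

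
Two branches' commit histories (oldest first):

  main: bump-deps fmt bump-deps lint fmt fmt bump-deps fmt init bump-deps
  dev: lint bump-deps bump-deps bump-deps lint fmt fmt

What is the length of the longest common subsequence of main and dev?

5

Pick bump-deps at main[1]=dev[3]; then bump-deps at main[3]=dev[4]; then lint at main[4]=dev[5]; then fmt at main[6]=dev[6]; then fmt at main[8]=dev[7]; all 5 commits appear in both, in order. The LCS DP gives dp[10][7] = 5, so this is optimal.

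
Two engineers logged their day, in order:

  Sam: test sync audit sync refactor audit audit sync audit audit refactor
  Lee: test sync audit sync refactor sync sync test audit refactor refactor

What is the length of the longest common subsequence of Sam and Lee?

Taking test (Sam #1, Lee #1); then sync (Sam #2, Lee #2); then audit (Sam #3, Lee #3); then sync (Sam #4, Lee #4); then refactor (Sam #5, Lee #5); then sync (Sam #8, Lee #7); then audit (Sam #9, Lee #9); then refactor (Sam #11, Lee #11) gives a common subsequence of length 8. The LCS DP gives dp[11][11] = 8, so this is optimal.

8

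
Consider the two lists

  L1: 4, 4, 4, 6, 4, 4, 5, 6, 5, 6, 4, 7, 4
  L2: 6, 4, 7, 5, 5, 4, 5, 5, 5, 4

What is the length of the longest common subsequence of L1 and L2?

Match 6 (L1 #4, L2 #1) → 4 (L1 #5, L2 #2) → 4 (L1 #6, L2 #6) → 5 (L1 #7, L2 #8) → 5 (L1 #9, L2 #9) → 4 (L1 #13, L2 #10) — 6 values in the same relative order in both. Since dp[13][10] = 6, nothing longer is possible.

6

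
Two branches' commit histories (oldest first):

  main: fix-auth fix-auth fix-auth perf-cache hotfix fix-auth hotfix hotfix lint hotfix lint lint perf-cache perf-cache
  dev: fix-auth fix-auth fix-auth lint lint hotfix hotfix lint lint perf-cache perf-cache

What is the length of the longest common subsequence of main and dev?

9

One common subsequence of length 9: fix-auth [1,1]; then fix-auth [2,2]; then fix-auth [3,3]; then hotfix [8,6]; then hotfix [10,7]; then lint [11,8]; then lint [12,9]; then perf-cache [13,10]; then perf-cache [14,11]. dp[14][11] = 9 confirms this is the maximum.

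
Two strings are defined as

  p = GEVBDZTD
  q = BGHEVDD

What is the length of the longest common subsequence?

Pick G [1,2], then E [2,4], then V [3,5], then D [5,6], then D [8,7]; all 5 characters appear in both, in order, and the DP table's final entry dp[8][7] is also 5, so no common subsequence is longer.

5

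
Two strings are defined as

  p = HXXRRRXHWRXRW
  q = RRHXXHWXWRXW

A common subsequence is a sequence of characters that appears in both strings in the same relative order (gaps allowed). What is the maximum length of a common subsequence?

Pick H (p #1, q #3), then X (p #2, q #4), then X (p #3, q #5), then X (p #7, q #8), then W (p #9, q #9), then R (p #10, q #10), then X (p #11, q #11), then W (p #13, q #12); all 8 characters appear in both, in order. Since dp[13][12] = 8, nothing longer is possible.

8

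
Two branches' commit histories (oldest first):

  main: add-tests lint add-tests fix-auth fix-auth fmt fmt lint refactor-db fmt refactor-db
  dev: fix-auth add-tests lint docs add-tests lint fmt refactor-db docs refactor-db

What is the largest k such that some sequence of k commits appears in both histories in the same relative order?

Taking add-tests (main #1, dev #2) → lint (main #2, dev #3) → add-tests (main #3, dev #5) → fmt (main #7, dev #7) → refactor-db (main #9, dev #8) → refactor-db (main #11, dev #10) gives a common subsequence of length 6. The LCS DP gives dp[11][10] = 6, so this is optimal.

6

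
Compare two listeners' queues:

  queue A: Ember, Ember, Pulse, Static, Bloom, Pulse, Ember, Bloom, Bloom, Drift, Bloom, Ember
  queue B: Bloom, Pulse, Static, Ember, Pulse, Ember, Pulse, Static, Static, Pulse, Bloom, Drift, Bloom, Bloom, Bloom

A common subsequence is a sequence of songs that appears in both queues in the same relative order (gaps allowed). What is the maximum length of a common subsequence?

8

Match Ember (queue A #1, queue B #4) → Ember (queue A #2, queue B #6) → Pulse (queue A #3, queue B #7) → Static (queue A #4, queue B #9) → Bloom (queue A #5, queue B #11) → Bloom (queue A #8, queue B #13) → Bloom (queue A #9, queue B #14) → Bloom (queue A #11, queue B #15) — 8 songs in the same relative order in both. The LCS DP gives dp[12][15] = 8, so this is optimal.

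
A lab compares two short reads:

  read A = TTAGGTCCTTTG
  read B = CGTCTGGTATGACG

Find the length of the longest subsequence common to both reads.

7

Match T (read A #1, read B #3); then T (read A #2, read B #5); then G (read A #4, read B #6); then G (read A #5, read B #7); then T (read A #6, read B #10); then C (read A #8, read B #13); then G (read A #12, read B #14) — 7 bases in the same relative order in both. Since dp[12][14] = 7, nothing longer is possible.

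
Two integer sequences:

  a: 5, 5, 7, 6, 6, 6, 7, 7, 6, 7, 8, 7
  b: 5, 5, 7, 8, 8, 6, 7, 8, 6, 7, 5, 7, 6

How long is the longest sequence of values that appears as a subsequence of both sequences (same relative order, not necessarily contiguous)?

8

Match 5 [1,1]; then 5 [2,2]; then 7 [3,3]; then 6 [4,6]; then 6 [6,9]; then 7 [7,10]; then 7 [8,12]; then 6 [9,13] — 8 values in the same relative order in both. dp[12][13] = 8 confirms this is the maximum.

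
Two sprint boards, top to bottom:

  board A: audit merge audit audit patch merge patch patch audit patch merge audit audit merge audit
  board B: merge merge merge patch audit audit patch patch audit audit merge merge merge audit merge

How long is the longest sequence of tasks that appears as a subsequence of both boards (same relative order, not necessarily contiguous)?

One common subsequence of length 9: merge (board A #2, board B #3) → audit (board A #3, board B #5) → audit (board A #4, board B #6) → patch (board A #5, board B #7) → patch (board A #7, board B #8) → audit (board A #9, board B #10) → merge (board A #11, board B #13) → audit (board A #13, board B #14) → merge (board A #14, board B #15). Since dp[15][15] = 9, nothing longer is possible.

9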